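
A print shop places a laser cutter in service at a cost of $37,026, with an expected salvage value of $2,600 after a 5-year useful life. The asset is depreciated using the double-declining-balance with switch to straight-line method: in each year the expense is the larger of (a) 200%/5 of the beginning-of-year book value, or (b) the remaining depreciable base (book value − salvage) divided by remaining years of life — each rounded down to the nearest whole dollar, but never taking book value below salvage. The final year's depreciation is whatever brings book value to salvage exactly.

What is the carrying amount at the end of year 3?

$7,998

Depreciable base = $37,026 − $2,600 = $34,426.
Year 1: DB = ⌊$37,026 × 200%/5⌋ = $14,810; SL = ⌊$34,426/5⌋ = $6,885 → take DB $14,810. Book value $22,216.
Year 2: DB = ⌊$22,216 × 200%/5⌋ = $8,886; SL = ⌊$19,616/4⌋ = $4,904 → take DB $8,886. Book value $13,330.
Year 3: DB = ⌊$13,330 × 200%/5⌋ = $5,332; SL = ⌊$10,730/3⌋ = $3,576 → take DB $5,332. Book value $7,998.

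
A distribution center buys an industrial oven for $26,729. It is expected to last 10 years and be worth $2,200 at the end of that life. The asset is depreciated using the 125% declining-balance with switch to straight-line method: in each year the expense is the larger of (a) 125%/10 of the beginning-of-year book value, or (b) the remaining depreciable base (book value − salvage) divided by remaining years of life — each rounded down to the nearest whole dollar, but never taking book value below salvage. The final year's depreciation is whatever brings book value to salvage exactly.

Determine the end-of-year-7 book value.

Depreciable base = $26,729 − $2,200 = $24,529.
Year 1: DB = ⌊$26,729 × 125%/10⌋ = $3,341; SL = ⌊$24,529/10⌋ = $2,452 → take DB $3,341. Book value $23,388.
Year 2: DB = ⌊$23,388 × 125%/10⌋ = $2,923; SL = ⌊$21,188/9⌋ = $2,354 → take DB $2,923. Book value $20,465.
Year 3: DB = ⌊$20,465 × 125%/10⌋ = $2,558; SL = ⌊$18,265/8⌋ = $2,283 → take DB $2,558. Book value $17,907.
Year 4: DB = ⌊$17,907 × 125%/10⌋ = $2,238; SL = ⌊$15,707/7⌋ = $2,243 → take SL $2,243. Book value $15,664.
Year 5: DB = ⌊$15,664 × 125%/10⌋ = $1,958; SL = ⌊$13,464/6⌋ = $2,244 → take SL $2,244. Book value $13,420.
Year 6: DB = ⌊$13,420 × 125%/10⌋ = $1,677; SL = ⌊$11,220/5⌋ = $2,244 → take SL $2,244. Book value $11,176.
Year 7: DB = ⌊$11,176 × 125%/10⌋ = $1,397; SL = ⌊$8,976/4⌋ = $2,244 → take SL $2,244. Book value $8,932.

$8,932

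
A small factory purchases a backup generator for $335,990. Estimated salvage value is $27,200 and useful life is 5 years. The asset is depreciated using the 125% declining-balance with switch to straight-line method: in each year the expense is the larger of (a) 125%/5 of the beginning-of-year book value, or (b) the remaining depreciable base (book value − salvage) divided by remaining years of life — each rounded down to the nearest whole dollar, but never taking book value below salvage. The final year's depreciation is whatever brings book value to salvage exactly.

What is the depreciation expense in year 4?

Depreciable base = $335,990 − $27,200 = $308,790.
Year 1: DB = ⌊$335,990 × 125%/5⌋ = $83,997; SL = ⌊$308,790/5⌋ = $61,758 → take DB $83,997. Book value $251,993.
Year 2: DB = ⌊$251,993 × 125%/5⌋ = $62,998; SL = ⌊$224,793/4⌋ = $56,198 → take DB $62,998. Book value $188,995.
Year 3: DB = ⌊$188,995 × 125%/5⌋ = $47,248; SL = ⌊$161,795/3⌋ = $53,931 → take SL $53,931. Book value $135,064.
Year 4: DB = ⌊$135,064 × 125%/5⌋ = $33,766; SL = ⌊$107,864/2⌋ = $53,932 → take SL $53,932. Book value $81,132.

$53,932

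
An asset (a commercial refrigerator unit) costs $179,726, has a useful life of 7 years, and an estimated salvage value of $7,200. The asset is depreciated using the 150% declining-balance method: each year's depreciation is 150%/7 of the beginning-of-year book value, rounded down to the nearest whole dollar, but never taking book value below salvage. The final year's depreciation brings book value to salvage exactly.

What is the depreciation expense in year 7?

Depreciable base = $179,726 − $7,200 = $172,526.
Year 1: ⌊$179,726 × 150%/7⌋ = $38,512. Book value $141,214.
Year 2: ⌊$141,214 × 150%/7⌋ = $30,260. Book value $110,954.
Year 3: ⌊$110,954 × 150%/7⌋ = $23,775. Book value $87,179.
Year 4: ⌊$87,179 × 150%/7⌋ = $18,681. Book value $68,498.
Year 5: ⌊$68,498 × 150%/7⌋ = $14,678. Book value $53,820.
Year 6: ⌊$53,820 × 150%/7⌋ = $11,532. Book value $42,288.
Year 7 (final): $42,288 − $7,200 = $35,088. Book value $7,200.

$35,088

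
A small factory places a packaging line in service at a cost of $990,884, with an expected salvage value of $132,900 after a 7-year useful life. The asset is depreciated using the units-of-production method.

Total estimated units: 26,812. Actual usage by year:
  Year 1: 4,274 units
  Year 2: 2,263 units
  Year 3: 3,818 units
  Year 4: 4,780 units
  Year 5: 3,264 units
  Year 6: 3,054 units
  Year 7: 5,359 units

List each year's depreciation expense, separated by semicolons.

Depreciable base = $990,884 − $132,900 = $857,984.
Rate = $857,984 / 26,812 units = $32 per unit.
Year 1: 4,274 × $32 = $136,768. Book value $854,116.
Year 2: 2,263 × $32 = $72,416. Book value $781,700.
Year 3: 3,818 × $32 = $122,176. Book value $659,524.
Year 4: 4,780 × $32 = $152,960. Book value $506,564.
Year 5: 3,264 × $32 = $104,448. Book value $402,116.
Year 6: 3,054 × $32 = $97,728. Book value $304,388.
Year 7: 5,359 × $32 = $171,488. Book value $132,900.

$136,768; $72,416; $122,176; $152,960; $104,448; $97,728; $171,488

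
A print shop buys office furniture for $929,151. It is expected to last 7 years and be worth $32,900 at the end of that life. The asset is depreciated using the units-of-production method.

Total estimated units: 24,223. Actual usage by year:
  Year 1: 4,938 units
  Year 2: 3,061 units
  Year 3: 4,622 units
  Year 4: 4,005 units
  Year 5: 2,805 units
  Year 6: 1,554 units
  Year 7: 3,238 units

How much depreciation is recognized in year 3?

$171,014

Depreciable base = $929,151 − $32,900 = $896,251.
Rate = $896,251 / 24,223 units = $37 per unit.
Year 1: 4,938 × $37 = $182,706. Book value $746,445.
Year 2: 3,061 × $37 = $113,257. Book value $633,188.
Year 3: 4,622 × $37 = $171,014. Book value $462,174.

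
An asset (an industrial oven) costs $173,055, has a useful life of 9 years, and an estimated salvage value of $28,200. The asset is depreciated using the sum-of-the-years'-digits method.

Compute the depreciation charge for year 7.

$9,657

Depreciable base = $173,055 − $28,200 = $144,855.
Sum of the years' digits = 9+8+7+6+5+4+3+2+1 = 45.
Year 1: $144,855 × 9/45 = $28,971. Book value $144,084.
Year 2: $144,855 × 8/45 = $25,752. Book value $118,332.
Year 3: $144,855 × 7/45 = $22,533. Book value $95,799.
Year 4: $144,855 × 6/45 = $19,314. Book value $76,485.
Year 5: $144,855 × 5/45 = $16,095. Book value $60,390.
Year 6: $144,855 × 4/45 = $12,876. Book value $47,514.
Year 7: $144,855 × 3/45 = $9,657. Book value $37,857.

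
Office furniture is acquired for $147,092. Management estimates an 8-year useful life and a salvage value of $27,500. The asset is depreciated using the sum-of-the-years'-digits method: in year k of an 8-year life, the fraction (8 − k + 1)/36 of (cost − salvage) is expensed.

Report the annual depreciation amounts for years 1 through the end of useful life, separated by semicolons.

Depreciable base = $147,092 − $27,500 = $119,592.
Sum of the years' digits = 8+7+6+5+4+3+2+1 = 36.
Year 1: $119,592 × 8/36 = $26,576. Book value $120,516.
Year 2: $119,592 × 7/36 = $23,254. Book value $97,262.
Year 3: $119,592 × 6/36 = $19,932. Book value $77,330.
Year 4: $119,592 × 5/36 = $16,610. Book value $60,720.
Year 5: $119,592 × 4/36 = $13,288. Book value $47,432.
Year 6: $119,592 × 3/36 = $9,966. Book value $37,466.
Year 7: $119,592 × 2/36 = $6,644. Book value $30,822.
Year 8: $119,592 × 1/36 = $3,322. Book value $27,500.

$26,576; $23,254; $19,932; $16,610; $13,288; $9,966; $6,644; $3,322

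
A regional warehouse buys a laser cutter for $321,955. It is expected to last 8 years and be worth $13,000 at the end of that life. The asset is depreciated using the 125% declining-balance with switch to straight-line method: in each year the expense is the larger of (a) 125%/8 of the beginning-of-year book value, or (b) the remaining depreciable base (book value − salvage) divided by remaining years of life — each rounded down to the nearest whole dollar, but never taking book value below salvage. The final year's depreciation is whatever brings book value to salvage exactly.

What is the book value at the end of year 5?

$121,103

Depreciable base = $321,955 − $13,000 = $308,955.
Year 1: DB = ⌊$321,955 × 125%/8⌋ = $50,305; SL = ⌊$308,955/8⌋ = $38,619 → take DB $50,305. Book value $271,650.
Year 2: DB = ⌊$271,650 × 125%/8⌋ = $42,445; SL = ⌊$258,650/7⌋ = $36,950 → take DB $42,445. Book value $229,205.
Year 3: DB = ⌊$229,205 × 125%/8⌋ = $35,813; SL = ⌊$216,205/6⌋ = $36,034 → take SL $36,034. Book value $193,171.
Year 4: DB = ⌊$193,171 × 125%/8⌋ = $30,182; SL = ⌊$180,171/5⌋ = $36,034 → take SL $36,034. Book value $157,137.
Year 5: DB = ⌊$157,137 × 125%/8⌋ = $24,552; SL = ⌊$144,137/4⌋ = $36,034 → take SL $36,034. Book value $121,103.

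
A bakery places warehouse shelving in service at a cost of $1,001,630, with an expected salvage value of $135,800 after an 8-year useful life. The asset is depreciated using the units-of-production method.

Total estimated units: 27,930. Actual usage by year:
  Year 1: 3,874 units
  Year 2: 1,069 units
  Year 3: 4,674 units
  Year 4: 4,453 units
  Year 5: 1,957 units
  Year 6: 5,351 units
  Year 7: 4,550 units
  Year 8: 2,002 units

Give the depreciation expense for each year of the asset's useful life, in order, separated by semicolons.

Depreciable base = $1,001,630 − $135,800 = $865,830.
Rate = $865,830 / 27,930 units = $31 per unit.
Year 1: 3,874 × $31 = $120,094. Book value $881,536.
Year 2: 1,069 × $31 = $33,139. Book value $848,397.
Year 3: 4,674 × $31 = $144,894. Book value $703,503.
Year 4: 4,453 × $31 = $138,043. Book value $565,460.
Year 5: 1,957 × $31 = $60,667. Book value $504,793.
Year 6: 5,351 × $31 = $165,881. Book value $338,912.
Year 7: 4,550 × $31 = $141,050. Book value $197,862.
Year 8: 2,002 × $31 = $62,062. Book value $135,800.

$120,094; $33,139; $144,894; $138,043; $60,667; $165,881; $141,050; $62,062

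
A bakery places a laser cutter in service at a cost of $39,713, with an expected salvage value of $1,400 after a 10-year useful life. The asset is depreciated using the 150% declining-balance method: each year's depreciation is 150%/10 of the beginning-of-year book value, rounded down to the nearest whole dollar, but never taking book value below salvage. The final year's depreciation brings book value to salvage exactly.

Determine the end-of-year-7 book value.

$12,733

Depreciable base = $39,713 − $1,400 = $38,313.
Year 1: ⌊$39,713 × 150%/10⌋ = $5,956. Book value $33,757.
Year 2: ⌊$33,757 × 150%/10⌋ = $5,063. Book value $28,694.
Year 3: ⌊$28,694 × 150%/10⌋ = $4,304. Book value $24,390.
Year 4: ⌊$24,390 × 150%/10⌋ = $3,658. Book value $20,732.
Year 5: ⌊$20,732 × 150%/10⌋ = $3,109. Book value $17,623.
Year 6: ⌊$17,623 × 150%/10⌋ = $2,643. Book value $14,980.
Year 7: ⌊$14,980 × 150%/10⌋ = $2,247. Book value $12,733.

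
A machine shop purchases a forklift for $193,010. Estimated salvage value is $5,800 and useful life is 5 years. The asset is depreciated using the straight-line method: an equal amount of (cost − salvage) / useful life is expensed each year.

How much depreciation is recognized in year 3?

$37,442

Depreciable base = $193,010 − $5,800 = $187,210.
Annual expense = $187,210 / 5 = $37,442.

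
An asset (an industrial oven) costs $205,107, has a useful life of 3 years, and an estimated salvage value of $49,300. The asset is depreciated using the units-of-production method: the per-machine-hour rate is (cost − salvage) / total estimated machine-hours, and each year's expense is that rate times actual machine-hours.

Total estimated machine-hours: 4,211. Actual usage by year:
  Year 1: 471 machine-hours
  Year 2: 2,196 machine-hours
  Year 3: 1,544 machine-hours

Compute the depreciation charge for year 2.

Depreciable base = $205,107 − $49,300 = $155,807.
Rate = $155,807 / 4,211 machine-hours = $37 per machine-hour.
Year 1: 471 × $37 = $17,427. Book value $187,680.
Year 2: 2,196 × $37 = $81,252. Book value $106,428.

$81,252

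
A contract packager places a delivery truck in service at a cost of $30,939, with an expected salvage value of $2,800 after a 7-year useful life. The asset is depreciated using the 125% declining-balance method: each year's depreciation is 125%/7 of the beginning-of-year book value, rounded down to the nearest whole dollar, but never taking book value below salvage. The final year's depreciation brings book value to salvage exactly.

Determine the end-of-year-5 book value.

Depreciable base = $30,939 − $2,800 = $28,139.
Year 1: ⌊$30,939 × 125%/7⌋ = $5,524. Book value $25,415.
Year 2: ⌊$25,415 × 125%/7⌋ = $4,538. Book value $20,877.
Year 3: ⌊$20,877 × 125%/7⌋ = $3,728. Book value $17,149.
Year 4: ⌊$17,149 × 125%/7⌋ = $3,062. Book value $14,087.
Year 5: ⌊$14,087 × 125%/7⌋ = $2,515. Book value $11,572.

$11,572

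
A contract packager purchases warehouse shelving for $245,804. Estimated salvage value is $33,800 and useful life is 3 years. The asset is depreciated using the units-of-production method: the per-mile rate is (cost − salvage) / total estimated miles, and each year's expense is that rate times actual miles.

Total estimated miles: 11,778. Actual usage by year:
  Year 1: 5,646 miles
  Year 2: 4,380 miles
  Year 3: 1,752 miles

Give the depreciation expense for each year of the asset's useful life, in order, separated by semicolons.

$101,628; $78,840; $31,536

Depreciable base = $245,804 − $33,800 = $212,004.
Rate = $212,004 / 11,778 miles = $18 per mile.
Year 1: 5,646 × $18 = $101,628. Book value $144,176.
Year 2: 4,380 × $18 = $78,840. Book value $65,336.
Year 3: 1,752 × $18 = $31,536. Book value $33,800.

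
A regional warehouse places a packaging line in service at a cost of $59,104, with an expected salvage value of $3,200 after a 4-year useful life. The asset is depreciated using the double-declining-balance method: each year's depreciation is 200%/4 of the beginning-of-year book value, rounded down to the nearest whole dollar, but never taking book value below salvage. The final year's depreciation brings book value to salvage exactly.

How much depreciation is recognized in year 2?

Depreciable base = $59,104 − $3,200 = $55,904.
Year 1: ⌊$59,104 × 200%/4⌋ = $29,552. Book value $29,552.
Year 2: ⌊$29,552 × 200%/4⌋ = $14,776. Book value $14,776.

$14,776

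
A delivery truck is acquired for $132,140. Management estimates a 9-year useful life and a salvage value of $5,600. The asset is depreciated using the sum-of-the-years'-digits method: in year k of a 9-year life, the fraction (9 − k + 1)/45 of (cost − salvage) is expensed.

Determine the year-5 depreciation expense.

Depreciable base = $132,140 − $5,600 = $126,540.
Sum of the years' digits = 9+8+7+6+5+4+3+2+1 = 45.
Year 1: $126,540 × 9/45 = $25,308. Book value $106,832.
Year 2: $126,540 × 8/45 = $22,496. Book value $84,336.
Year 3: $126,540 × 7/45 = $19,684. Book value $64,652.
Year 4: $126,540 × 6/45 = $16,872. Book value $47,780.
Year 5: $126,540 × 5/45 = $14,060. Book value $33,720.

$14,060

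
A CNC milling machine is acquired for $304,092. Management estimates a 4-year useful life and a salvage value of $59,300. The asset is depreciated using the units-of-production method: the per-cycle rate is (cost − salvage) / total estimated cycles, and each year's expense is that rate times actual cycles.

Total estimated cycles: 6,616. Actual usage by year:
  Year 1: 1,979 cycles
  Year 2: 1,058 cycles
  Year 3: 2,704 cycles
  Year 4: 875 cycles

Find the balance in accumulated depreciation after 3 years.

Depreciable base = $304,092 − $59,300 = $244,792.
Rate = $244,792 / 6,616 cycles = $37 per cycle.
Year 1: 1,979 × $37 = $73,223. Book value $230,869.
Year 2: 1,058 × $37 = $39,146. Book value $191,723.
Year 3: 2,704 × $37 = $100,048. Book value $91,675.
Accumulated through year 3 = $304,092 − $91,675 = $212,417.

$212,417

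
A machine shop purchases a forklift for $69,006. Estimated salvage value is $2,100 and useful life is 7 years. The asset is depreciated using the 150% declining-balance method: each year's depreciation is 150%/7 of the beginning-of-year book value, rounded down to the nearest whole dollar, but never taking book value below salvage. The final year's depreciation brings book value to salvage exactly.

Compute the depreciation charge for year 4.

Depreciable base = $69,006 − $2,100 = $66,906.
Year 1: ⌊$69,006 × 150%/7⌋ = $14,787. Book value $54,219.
Year 2: ⌊$54,219 × 150%/7⌋ = $11,618. Book value $42,601.
Year 3: ⌊$42,601 × 150%/7⌋ = $9,128. Book value $33,473.
Year 4: ⌊$33,473 × 150%/7⌋ = $7,172. Book value $26,301.

$7,172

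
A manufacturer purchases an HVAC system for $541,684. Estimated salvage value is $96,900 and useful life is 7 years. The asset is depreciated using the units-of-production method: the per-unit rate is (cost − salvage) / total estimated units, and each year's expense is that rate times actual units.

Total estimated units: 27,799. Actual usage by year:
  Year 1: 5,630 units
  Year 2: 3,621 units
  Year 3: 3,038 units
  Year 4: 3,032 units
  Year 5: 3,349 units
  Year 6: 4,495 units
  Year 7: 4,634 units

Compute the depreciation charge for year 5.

Depreciable base = $541,684 − $96,900 = $444,784.
Rate = $444,784 / 27,799 units = $16 per unit.
Year 1: 5,630 × $16 = $90,080. Book value $451,604.
Year 2: 3,621 × $16 = $57,936. Book value $393,668.
Year 3: 3,038 × $16 = $48,608. Book value $345,060.
Year 4: 3,032 × $16 = $48,512. Book value $296,548.
Year 5: 3,349 × $16 = $53,584. Book value $242,964.

$53,584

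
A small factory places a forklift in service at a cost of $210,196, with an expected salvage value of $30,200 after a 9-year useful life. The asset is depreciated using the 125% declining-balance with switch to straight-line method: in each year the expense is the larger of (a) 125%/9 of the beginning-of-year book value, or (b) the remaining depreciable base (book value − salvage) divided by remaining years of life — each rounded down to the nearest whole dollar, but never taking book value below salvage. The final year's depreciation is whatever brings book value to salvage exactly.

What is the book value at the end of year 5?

Depreciable base = $210,196 − $30,200 = $179,996.
Year 1: DB = ⌊$210,196 × 125%/9⌋ = $29,193; SL = ⌊$179,996/9⌋ = $19,999 → take DB $29,193. Book value $181,003.
Year 2: DB = ⌊$181,003 × 125%/9⌋ = $25,139; SL = ⌊$150,803/8⌋ = $18,850 → take DB $25,139. Book value $155,864.
Year 3: DB = ⌊$155,864 × 125%/9⌋ = $21,647; SL = ⌊$125,664/7⌋ = $17,952 → take DB $21,647. Book value $134,217.
Year 4: DB = ⌊$134,217 × 125%/9⌋ = $18,641; SL = ⌊$104,017/6⌋ = $17,336 → take DB $18,641. Book value $115,576.
Year 5: DB = ⌊$115,576 × 125%/9⌋ = $16,052; SL = ⌊$85,376/5⌋ = $17,075 → take SL $17,075. Book value $98,501.

$98,501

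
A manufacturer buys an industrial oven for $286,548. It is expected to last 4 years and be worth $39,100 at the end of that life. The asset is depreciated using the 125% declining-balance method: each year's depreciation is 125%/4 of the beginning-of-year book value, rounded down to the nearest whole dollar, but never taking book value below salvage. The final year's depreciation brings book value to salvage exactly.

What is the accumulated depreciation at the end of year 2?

Depreciable base = $286,548 − $39,100 = $247,448.
Year 1: ⌊$286,548 × 125%/4⌋ = $89,546. Book value $197,002.
Year 2: ⌊$197,002 × 125%/4⌋ = $61,563. Book value $135,439.
Accumulated through year 2 = $286,548 − $135,439 = $151,109.

$151,109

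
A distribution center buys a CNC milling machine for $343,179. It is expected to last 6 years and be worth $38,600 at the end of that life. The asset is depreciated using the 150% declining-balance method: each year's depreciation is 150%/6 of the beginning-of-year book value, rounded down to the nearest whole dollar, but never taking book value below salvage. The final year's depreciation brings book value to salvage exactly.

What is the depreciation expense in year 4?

Depreciable base = $343,179 − $38,600 = $304,579.
Year 1: ⌊$343,179 × 150%/6⌋ = $85,794. Book value $257,385.
Year 2: ⌊$257,385 × 150%/6⌋ = $64,346. Book value $193,039.
Year 3: ⌊$193,039 × 150%/6⌋ = $48,259. Book value $144,780.
Year 4: ⌊$144,780 × 150%/6⌋ = $36,195. Book value $108,585.

$36,195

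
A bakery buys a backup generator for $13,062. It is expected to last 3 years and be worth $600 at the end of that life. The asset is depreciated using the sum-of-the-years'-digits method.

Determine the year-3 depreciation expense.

Depreciable base = $13,062 − $600 = $12,462.
Sum of the years' digits = 3+2+1 = 6.
Year 1: $12,462 × 3/6 = $6,231. Book value $6,831.
Year 2: $12,462 × 2/6 = $4,154. Book value $2,677.
Year 3: $12,462 × 1/6 = $2,077. Book value $600.

$2,077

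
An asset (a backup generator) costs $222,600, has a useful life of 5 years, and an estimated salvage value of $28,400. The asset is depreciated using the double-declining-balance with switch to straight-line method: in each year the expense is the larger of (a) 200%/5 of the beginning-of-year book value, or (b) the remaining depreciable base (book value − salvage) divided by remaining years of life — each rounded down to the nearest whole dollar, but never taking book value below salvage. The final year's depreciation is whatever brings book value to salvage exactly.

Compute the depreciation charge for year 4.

Depreciable base = $222,600 − $28,400 = $194,200.
Year 1: DB = ⌊$222,600 × 200%/5⌋ = $89,040; SL = ⌊$194,200/5⌋ = $38,840 → take DB $89,040. Book value $133,560.
Year 2: DB = ⌊$133,560 × 200%/5⌋ = $53,424; SL = ⌊$105,160/4⌋ = $26,290 → take DB $53,424. Book value $80,136.
Year 3: DB = ⌊$80,136 × 200%/5⌋ = $32,054; SL = ⌊$51,736/3⌋ = $17,245 → take DB $32,054. Book value $48,082.
Year 4: DB = ⌊$48,082 × 200%/5⌋ = $19,232; SL = ⌊$19,682/2⌋ = $9,841 → take DB $19,232. Book value $28,850.

$19,232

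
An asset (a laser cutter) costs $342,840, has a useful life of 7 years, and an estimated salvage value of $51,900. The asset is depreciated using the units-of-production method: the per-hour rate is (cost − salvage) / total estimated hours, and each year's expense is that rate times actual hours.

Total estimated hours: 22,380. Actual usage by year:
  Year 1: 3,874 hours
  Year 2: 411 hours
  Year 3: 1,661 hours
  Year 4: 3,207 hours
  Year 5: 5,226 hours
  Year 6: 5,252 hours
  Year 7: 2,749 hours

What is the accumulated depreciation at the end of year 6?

$255,203

Depreciable base = $342,840 − $51,900 = $290,940.
Rate = $290,940 / 22,380 hours = $13 per hour.
Year 1: 3,874 × $13 = $50,362. Book value $292,478.
Year 2: 411 × $13 = $5,343. Book value $287,135.
Year 3: 1,661 × $13 = $21,593. Book value $265,542.
Year 4: 3,207 × $13 = $41,691. Book value $223,851.
Year 5: 5,226 × $13 = $67,938. Book value $155,913.
Year 6: 5,252 × $13 = $68,276. Book value $87,637.
Accumulated through year 6 = $342,840 − $87,637 = $255,203.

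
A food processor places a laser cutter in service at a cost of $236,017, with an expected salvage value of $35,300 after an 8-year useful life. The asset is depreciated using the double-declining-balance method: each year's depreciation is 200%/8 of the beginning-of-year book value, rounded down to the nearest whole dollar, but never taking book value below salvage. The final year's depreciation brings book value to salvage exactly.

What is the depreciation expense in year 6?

$14,002

Depreciable base = $236,017 − $35,300 = $200,717.
Year 1: ⌊$236,017 × 200%/8⌋ = $59,004. Book value $177,013.
Year 2: ⌊$177,013 × 200%/8⌋ = $44,253. Book value $132,760.
Year 3: ⌊$132,760 × 200%/8⌋ = $33,190. Book value $99,570.
Year 4: ⌊$99,570 × 200%/8⌋ = $24,892. Book value $74,678.
Year 5: ⌊$74,678 × 200%/8⌋ = $18,669. Book value $56,009.
Year 6: ⌊$56,009 × 200%/8⌋ = $14,002. Book value $42,007.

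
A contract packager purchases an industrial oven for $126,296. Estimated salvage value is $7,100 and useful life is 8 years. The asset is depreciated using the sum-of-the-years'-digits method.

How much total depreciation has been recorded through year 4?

$86,086

Depreciable base = $126,296 − $7,100 = $119,196.
Sum of the years' digits = 8+7+6+5+4+3+2+1 = 36.
Year 1: $119,196 × 8/36 = $26,488. Book value $99,808.
Year 2: $119,196 × 7/36 = $23,177. Book value $76,631.
Year 3: $119,196 × 6/36 = $19,866. Book value $56,765.
Year 4: $119,196 × 5/36 = $16,555. Book value $40,210.
Accumulated through year 4 = $126,296 − $40,210 = $86,086.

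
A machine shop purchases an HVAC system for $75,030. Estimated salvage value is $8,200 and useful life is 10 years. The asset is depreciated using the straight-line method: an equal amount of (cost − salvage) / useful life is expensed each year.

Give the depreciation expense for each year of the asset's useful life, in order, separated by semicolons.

Depreciable base = $75,030 − $8,200 = $66,830.
Annual expense = $66,830 / 10 = $6,683.
End of year 1: book value $68,347.
End of year 2: book value $61,664.
End of year 3: book value $54,981.
End of year 4: book value $48,298.
End of year 5: book value $41,615.
End of year 6: book value $34,932.
End of year 7: book value $28,249.
End of year 8: book value $21,566.
End of year 9: book value $14,883.
End of year 10: book value $8,200.

$6,683; $6,683; $6,683; $6,683; $6,683; $6,683; $6,683; $6,683; $6,683; $6,683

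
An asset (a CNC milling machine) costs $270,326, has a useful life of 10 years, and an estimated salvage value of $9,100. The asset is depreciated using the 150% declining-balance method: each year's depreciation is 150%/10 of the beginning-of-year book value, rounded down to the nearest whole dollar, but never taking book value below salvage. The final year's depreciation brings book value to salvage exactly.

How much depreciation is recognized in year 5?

$21,167

Depreciable base = $270,326 − $9,100 = $261,226.
Year 1: ⌊$270,326 × 150%/10⌋ = $40,548. Book value $229,778.
Year 2: ⌊$229,778 × 150%/10⌋ = $34,466. Book value $195,312.
Year 3: ⌊$195,312 × 150%/10⌋ = $29,296. Book value $166,016.
Year 4: ⌊$166,016 × 150%/10⌋ = $24,902. Book value $141,114.
Year 5: ⌊$141,114 × 150%/10⌋ = $21,167. Book value $119,947.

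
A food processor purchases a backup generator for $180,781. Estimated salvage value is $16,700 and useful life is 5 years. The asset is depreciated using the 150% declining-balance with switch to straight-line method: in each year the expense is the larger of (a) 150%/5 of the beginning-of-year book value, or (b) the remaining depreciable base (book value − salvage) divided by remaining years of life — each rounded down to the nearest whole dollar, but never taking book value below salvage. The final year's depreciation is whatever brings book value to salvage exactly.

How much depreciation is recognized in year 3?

$26,574

Depreciable base = $180,781 − $16,700 = $164,081.
Year 1: DB = ⌊$180,781 × 150%/5⌋ = $54,234; SL = ⌊$164,081/5⌋ = $32,816 → take DB $54,234. Book value $126,547.
Year 2: DB = ⌊$126,547 × 150%/5⌋ = $37,964; SL = ⌊$109,847/4⌋ = $27,461 → take DB $37,964. Book value $88,583.
Year 3: DB = ⌊$88,583 × 150%/5⌋ = $26,574; SL = ⌊$71,883/3⌋ = $23,961 → take DB $26,574. Book value $62,009.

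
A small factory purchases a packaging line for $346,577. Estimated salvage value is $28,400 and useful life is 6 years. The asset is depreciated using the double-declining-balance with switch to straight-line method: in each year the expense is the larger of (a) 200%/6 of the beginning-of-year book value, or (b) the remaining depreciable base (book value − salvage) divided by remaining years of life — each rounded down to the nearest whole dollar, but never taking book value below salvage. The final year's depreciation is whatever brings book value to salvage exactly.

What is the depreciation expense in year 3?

$51,345

Depreciable base = $346,577 − $28,400 = $318,177.
Year 1: DB = ⌊$346,577 × 200%/6⌋ = $115,525; SL = ⌊$318,177/6⌋ = $53,029 → take DB $115,525. Book value $231,052.
Year 2: DB = ⌊$231,052 × 200%/6⌋ = $77,017; SL = ⌊$202,652/5⌋ = $40,530 → take DB $77,017. Book value $154,035.
Year 3: DB = ⌊$154,035 × 200%/6⌋ = $51,345; SL = ⌊$125,635/4⌋ = $31,408 → take DB $51,345. Book value $102,690.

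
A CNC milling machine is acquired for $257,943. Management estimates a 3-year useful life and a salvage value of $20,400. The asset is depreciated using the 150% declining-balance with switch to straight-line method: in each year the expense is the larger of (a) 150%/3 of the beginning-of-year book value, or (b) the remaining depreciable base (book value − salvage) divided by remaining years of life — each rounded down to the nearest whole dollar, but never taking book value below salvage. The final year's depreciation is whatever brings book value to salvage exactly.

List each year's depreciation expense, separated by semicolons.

Depreciable base = $257,943 − $20,400 = $237,543.
Year 1: DB = ⌊$257,943 × 150%/3⌋ = $128,971; SL = ⌊$237,543/3⌋ = $79,181 → take DB $128,971. Book value $128,972.
Year 2: DB = ⌊$128,972 × 150%/3⌋ = $64,486; SL = ⌊$108,572/2⌋ = $54,286 → take DB $64,486. Book value $64,486.
Year 3 (final): $64,486 − $20,400 = $44,086. Book value $20,400.

$128,971; $64,486; $44,086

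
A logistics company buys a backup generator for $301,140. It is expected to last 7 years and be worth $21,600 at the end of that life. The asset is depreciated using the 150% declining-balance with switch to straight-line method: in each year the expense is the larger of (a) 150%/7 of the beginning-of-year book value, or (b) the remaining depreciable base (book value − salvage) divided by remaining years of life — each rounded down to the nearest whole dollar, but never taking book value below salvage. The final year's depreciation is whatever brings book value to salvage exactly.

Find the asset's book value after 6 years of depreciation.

Depreciable base = $301,140 − $21,600 = $279,540.
Year 1: DB = ⌊$301,140 × 150%/7⌋ = $64,530; SL = ⌊$279,540/7⌋ = $39,934 → take DB $64,530. Book value $236,610.
Year 2: DB = ⌊$236,610 × 150%/7⌋ = $50,702; SL = ⌊$215,010/6⌋ = $35,835 → take DB $50,702. Book value $185,908.
Year 3: DB = ⌊$185,908 × 150%/7⌋ = $39,837; SL = ⌊$164,308/5⌋ = $32,861 → take DB $39,837. Book value $146,071.
Year 4: DB = ⌊$146,071 × 150%/7⌋ = $31,300; SL = ⌊$124,471/4⌋ = $31,117 → take DB $31,300. Book value $114,771.
Year 5: DB = ⌊$114,771 × 150%/7⌋ = $24,593; SL = ⌊$93,171/3⌋ = $31,057 → take SL $31,057. Book value $83,714.
Year 6: DB = ⌊$83,714 × 150%/7⌋ = $17,938; SL = ⌊$62,114/2⌋ = $31,057 → take SL $31,057. Book value $52,657.

$52,657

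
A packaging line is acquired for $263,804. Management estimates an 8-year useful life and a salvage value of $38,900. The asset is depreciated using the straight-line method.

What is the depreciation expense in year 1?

$28,113

Depreciable base = $263,804 − $38,900 = $224,904.
Annual expense = $224,904 / 8 = $28,113.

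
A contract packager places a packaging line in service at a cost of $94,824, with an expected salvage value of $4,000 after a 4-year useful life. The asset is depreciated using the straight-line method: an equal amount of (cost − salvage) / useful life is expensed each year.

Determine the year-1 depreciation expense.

$22,706

Depreciable base = $94,824 − $4,000 = $90,824.
Annual expense = $90,824 / 4 = $22,706.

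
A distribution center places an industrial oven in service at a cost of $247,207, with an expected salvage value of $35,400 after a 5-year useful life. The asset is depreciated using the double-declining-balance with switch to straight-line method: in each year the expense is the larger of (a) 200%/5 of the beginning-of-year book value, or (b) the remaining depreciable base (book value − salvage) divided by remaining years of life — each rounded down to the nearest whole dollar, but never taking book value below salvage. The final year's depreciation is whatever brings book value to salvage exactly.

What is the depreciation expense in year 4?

$17,997

Depreciable base = $247,207 − $35,400 = $211,807.
Year 1: DB = ⌊$247,207 × 200%/5⌋ = $98,882; SL = ⌊$211,807/5⌋ = $42,361 → take DB $98,882. Book value $148,325.
Year 2: DB = ⌊$148,325 × 200%/5⌋ = $59,330; SL = ⌊$112,925/4⌋ = $28,231 → take DB $59,330. Book value $88,995.
Year 3: DB = ⌊$88,995 × 200%/5⌋ = $35,598; SL = ⌊$53,595/3⌋ = $17,865 → take DB $35,598. Book value $53,397.
Year 4: DB = ⌊$53,397 × 200%/5⌋ = $21,358; SL = ⌊$17,997/2⌋ = $8,998 → take DB $21,358, capped at $17,997. Book value $35,400.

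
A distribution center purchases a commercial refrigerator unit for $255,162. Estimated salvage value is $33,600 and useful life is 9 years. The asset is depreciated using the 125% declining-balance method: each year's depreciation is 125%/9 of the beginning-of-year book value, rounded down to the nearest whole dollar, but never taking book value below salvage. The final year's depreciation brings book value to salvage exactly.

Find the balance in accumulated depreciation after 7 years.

$165,576

Depreciable base = $255,162 − $33,600 = $221,562.
Year 1: ⌊$255,162 × 125%/9⌋ = $35,439. Book value $219,723.
Year 2: ⌊$219,723 × 125%/9⌋ = $30,517. Book value $189,206.
Year 3: ⌊$189,206 × 125%/9⌋ = $26,278. Book value $162,928.
Year 4: ⌊$162,928 × 125%/9⌋ = $22,628. Book value $140,300.
Year 5: ⌊$140,300 × 125%/9⌋ = $19,486. Book value $120,814.
Year 6: ⌊$120,814 × 125%/9⌋ = $16,779. Book value $104,035.
Year 7: ⌊$104,035 × 125%/9⌋ = $14,449. Book value $89,586.
Accumulated through year 7 = $255,162 − $89,586 = $165,576.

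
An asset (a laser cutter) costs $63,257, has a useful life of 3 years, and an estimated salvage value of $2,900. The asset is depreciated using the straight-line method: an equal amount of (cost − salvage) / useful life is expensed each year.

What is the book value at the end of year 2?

Depreciable base = $63,257 − $2,900 = $60,357.
Annual expense = $60,357 / 3 = $20,119.
End of year 1: book value $43,138.
End of year 2: book value $23,019.

$23,019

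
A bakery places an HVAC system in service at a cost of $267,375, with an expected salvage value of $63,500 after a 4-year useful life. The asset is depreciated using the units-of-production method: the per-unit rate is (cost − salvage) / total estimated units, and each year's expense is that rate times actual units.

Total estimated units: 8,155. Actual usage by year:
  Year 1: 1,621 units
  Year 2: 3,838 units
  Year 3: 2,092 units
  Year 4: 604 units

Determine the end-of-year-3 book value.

$78,600

Depreciable base = $267,375 − $63,500 = $203,875.
Rate = $203,875 / 8,155 units = $25 per unit.
Year 1: 1,621 × $25 = $40,525. Book value $226,850.
Year 2: 3,838 × $25 = $95,950. Book value $130,900.
Year 3: 2,092 × $25 = $52,300. Book value $78,600.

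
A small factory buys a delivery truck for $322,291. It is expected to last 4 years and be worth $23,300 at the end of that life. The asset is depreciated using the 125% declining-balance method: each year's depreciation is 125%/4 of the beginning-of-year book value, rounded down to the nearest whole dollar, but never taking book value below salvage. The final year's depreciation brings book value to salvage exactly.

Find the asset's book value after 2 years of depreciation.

Depreciable base = $322,291 − $23,300 = $298,991.
Year 1: ⌊$322,291 × 125%/4⌋ = $100,715. Book value $221,576.
Year 2: ⌊$221,576 × 125%/4⌋ = $69,242. Book value $152,334.

$152,334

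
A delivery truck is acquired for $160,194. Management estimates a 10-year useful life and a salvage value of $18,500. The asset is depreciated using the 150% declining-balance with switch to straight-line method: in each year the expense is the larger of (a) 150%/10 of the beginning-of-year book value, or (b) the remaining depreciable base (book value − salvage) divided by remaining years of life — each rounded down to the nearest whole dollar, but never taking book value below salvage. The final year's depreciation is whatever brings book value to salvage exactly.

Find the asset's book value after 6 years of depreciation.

Depreciable base = $160,194 − $18,500 = $141,694.
Year 1: DB = ⌊$160,194 × 150%/10⌋ = $24,029; SL = ⌊$141,694/10⌋ = $14,169 → take DB $24,029. Book value $136,165.
Year 2: DB = ⌊$136,165 × 150%/10⌋ = $20,424; SL = ⌊$117,665/9⌋ = $13,073 → take DB $20,424. Book value $115,741.
Year 3: DB = ⌊$115,741 × 150%/10⌋ = $17,361; SL = ⌊$97,241/8⌋ = $12,155 → take DB $17,361. Book value $98,380.
Year 4: DB = ⌊$98,380 × 150%/10⌋ = $14,757; SL = ⌊$79,880/7⌋ = $11,411 → take DB $14,757. Book value $83,623.
Year 5: DB = ⌊$83,623 × 150%/10⌋ = $12,543; SL = ⌊$65,123/6⌋ = $10,853 → take DB $12,543. Book value $71,080.
Year 6: DB = ⌊$71,080 × 150%/10⌋ = $10,662; SL = ⌊$52,580/5⌋ = $10,516 → take DB $10,662. Book value $60,418.

$60,418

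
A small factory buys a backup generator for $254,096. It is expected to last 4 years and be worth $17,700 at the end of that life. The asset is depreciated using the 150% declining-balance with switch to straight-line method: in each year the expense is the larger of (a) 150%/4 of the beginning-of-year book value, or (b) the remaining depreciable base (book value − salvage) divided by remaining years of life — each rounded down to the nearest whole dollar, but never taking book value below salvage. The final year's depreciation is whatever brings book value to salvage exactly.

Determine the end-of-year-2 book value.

$99,257

Depreciable base = $254,096 − $17,700 = $236,396.
Year 1: DB = ⌊$254,096 × 150%/4⌋ = $95,286; SL = ⌊$236,396/4⌋ = $59,099 → take DB $95,286. Book value $158,810.
Year 2: DB = ⌊$158,810 × 150%/4⌋ = $59,553; SL = ⌊$141,110/3⌋ = $47,036 → take DB $59,553. Book value $99,257.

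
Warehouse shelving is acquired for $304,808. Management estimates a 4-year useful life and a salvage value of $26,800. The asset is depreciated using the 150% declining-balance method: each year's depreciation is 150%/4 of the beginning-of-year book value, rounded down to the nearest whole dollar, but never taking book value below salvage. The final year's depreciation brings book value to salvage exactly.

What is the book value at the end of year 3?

Depreciable base = $304,808 − $26,800 = $278,008.
Year 1: ⌊$304,808 × 150%/4⌋ = $114,303. Book value $190,505.
Year 2: ⌊$190,505 × 150%/4⌋ = $71,439. Book value $119,066.
Year 3: ⌊$119,066 × 150%/4⌋ = $44,649. Book value $74,417.

$74,417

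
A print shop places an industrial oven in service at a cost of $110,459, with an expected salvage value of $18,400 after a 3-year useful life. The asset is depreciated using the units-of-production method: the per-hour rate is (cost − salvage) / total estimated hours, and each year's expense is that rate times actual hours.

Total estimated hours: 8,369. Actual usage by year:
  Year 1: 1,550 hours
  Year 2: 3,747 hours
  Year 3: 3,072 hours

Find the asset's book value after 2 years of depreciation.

$52,192

Depreciable base = $110,459 − $18,400 = $92,059.
Rate = $92,059 / 8,369 hours = $11 per hour.
Year 1: 1,550 × $11 = $17,050. Book value $93,409.
Year 2: 3,747 × $11 = $41,217. Book value $52,192.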